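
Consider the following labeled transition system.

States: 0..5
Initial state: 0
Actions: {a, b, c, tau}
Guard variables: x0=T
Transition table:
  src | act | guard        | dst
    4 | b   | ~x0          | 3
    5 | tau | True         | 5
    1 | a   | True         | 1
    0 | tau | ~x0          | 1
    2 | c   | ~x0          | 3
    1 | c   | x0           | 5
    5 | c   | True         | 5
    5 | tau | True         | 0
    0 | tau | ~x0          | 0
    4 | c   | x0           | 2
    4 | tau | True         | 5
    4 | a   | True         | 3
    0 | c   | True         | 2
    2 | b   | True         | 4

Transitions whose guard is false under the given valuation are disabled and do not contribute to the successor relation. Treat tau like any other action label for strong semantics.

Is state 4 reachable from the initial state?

Answer: REACHABLE

Working:
10 transition(s) survive guard evaluation.
Layer 0: {0}
Layer 1: {2}  cumulative {0,2}
Layer 2: {4}  cumulative {0,2,4}
Layer 3: {3,5}  cumulative {0,2,3,4,5}
Reach set: {0,2,3,4,5}
witness 4: c·b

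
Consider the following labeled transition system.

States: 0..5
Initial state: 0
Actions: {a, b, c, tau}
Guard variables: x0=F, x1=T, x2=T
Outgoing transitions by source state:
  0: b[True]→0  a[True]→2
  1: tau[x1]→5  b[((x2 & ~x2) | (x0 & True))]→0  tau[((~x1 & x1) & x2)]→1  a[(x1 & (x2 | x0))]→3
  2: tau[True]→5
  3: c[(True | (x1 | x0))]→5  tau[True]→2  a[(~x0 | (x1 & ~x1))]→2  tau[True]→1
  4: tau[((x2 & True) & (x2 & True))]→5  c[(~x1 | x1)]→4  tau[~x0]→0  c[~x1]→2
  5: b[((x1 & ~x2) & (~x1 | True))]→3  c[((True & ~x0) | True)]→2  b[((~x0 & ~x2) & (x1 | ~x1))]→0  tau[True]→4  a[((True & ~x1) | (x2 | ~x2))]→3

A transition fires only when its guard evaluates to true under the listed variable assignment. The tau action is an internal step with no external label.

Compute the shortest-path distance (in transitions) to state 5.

Layered search for 5:
  depth 0: {0}
  depth 1: {2}
  depth 2: {5}
first hit 5 at d=2 via a·tau

Answer: 2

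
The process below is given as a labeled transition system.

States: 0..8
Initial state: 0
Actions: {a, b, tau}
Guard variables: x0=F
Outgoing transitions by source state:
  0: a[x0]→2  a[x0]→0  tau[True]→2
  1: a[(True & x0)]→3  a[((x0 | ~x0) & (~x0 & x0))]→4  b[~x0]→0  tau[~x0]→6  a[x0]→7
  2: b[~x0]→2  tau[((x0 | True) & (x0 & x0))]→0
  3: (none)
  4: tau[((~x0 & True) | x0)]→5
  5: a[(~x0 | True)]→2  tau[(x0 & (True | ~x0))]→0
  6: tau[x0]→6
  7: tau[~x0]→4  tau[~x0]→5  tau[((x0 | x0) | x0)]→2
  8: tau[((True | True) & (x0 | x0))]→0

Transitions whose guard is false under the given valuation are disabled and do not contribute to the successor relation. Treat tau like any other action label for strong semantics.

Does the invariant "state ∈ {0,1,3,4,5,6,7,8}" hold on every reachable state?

Answer: INVARIANT VIOLATED at state 2

Analysis:
Allowed set {0,1,3,4,5,6,7,8}
Reachable = {0,2}
  0: ✓
  2: ✗ unsafe
counterexample path to 2: tau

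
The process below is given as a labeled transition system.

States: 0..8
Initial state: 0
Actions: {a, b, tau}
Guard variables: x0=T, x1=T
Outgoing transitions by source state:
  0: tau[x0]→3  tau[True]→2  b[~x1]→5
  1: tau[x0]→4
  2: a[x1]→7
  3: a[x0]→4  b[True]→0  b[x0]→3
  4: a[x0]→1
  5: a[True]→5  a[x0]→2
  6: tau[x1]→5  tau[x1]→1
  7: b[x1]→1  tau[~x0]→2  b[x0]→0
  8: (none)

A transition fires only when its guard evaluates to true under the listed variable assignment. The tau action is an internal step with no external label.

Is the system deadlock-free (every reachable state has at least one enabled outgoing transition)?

Answer: DEADLOCK-FREE

Analysis:
R = {0,1,2,3,4,7}
  0: tau→2  tau→3  [2 exit(s)]
  1: tau→4  [1 exit(s)]
  2: a→7  [1 exit(s)]
  3: a→4  b→0  b→3  [3 exit(s)]
  4: a→1  [1 exit(s)]
  7: b→0  b→1  [2 exit(s)]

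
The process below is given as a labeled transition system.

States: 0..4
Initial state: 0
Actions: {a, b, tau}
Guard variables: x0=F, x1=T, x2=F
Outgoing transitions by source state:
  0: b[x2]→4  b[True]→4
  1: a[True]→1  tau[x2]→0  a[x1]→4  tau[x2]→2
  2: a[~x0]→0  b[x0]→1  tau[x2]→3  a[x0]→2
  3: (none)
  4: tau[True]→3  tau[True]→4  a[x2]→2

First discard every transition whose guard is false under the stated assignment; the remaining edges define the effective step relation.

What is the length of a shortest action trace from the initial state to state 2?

Answer: UNREACHABLE

Analysis:
Breadth-first toward 2:
  depth 0: {0}
  depth 1: {4}
  depth 2: {3}
2 never appears.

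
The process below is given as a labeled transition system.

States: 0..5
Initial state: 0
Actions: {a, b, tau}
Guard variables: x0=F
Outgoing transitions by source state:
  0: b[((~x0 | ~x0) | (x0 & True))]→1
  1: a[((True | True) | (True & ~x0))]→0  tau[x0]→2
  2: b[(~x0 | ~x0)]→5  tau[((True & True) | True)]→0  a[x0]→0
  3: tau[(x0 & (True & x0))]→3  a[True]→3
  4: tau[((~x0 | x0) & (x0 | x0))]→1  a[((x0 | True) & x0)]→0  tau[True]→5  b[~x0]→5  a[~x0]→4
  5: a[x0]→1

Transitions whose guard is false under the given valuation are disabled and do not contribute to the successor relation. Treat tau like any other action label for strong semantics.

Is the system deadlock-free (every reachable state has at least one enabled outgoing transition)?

Reachable = {0,1}
  0: b→1  [deg 1]
  1: a→0  [deg 1]

Answer: DEADLOCK-FREE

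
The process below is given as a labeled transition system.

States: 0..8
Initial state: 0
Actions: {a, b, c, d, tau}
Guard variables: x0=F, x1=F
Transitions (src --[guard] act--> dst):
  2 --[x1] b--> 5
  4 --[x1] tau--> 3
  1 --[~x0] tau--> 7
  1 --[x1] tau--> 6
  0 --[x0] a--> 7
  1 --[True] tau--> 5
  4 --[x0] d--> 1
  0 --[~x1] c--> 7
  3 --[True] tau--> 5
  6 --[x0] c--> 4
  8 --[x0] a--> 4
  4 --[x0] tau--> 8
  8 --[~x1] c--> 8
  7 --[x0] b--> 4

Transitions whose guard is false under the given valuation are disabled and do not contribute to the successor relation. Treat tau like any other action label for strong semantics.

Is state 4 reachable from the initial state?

Answer: UNREACHABLE

Trace:
After dropping false guards: 5 live edges.
L0 = {0}
L1 = {7}  cumulative {0,7}
Reachable = {0,7}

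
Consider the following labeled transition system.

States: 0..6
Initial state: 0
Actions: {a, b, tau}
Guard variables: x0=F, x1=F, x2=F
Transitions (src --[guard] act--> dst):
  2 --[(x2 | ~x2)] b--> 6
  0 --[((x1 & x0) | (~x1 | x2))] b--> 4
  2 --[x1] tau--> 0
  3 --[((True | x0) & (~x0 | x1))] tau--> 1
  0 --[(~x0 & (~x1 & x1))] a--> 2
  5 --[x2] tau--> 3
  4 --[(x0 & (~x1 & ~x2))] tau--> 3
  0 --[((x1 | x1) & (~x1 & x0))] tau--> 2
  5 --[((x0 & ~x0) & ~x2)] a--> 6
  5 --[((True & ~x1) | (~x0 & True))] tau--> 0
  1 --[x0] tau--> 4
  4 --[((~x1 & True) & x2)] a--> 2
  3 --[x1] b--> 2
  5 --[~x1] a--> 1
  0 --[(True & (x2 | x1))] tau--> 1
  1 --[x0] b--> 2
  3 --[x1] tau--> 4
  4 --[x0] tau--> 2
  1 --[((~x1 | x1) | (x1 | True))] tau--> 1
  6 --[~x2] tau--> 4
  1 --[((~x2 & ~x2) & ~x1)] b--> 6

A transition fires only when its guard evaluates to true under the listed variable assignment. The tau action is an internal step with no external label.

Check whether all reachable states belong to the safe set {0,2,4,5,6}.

Safe = {0,2,4,5,6}
R = {0,4}
  0: ✓
  4: ✓

Answer: INVARIANT HOLDS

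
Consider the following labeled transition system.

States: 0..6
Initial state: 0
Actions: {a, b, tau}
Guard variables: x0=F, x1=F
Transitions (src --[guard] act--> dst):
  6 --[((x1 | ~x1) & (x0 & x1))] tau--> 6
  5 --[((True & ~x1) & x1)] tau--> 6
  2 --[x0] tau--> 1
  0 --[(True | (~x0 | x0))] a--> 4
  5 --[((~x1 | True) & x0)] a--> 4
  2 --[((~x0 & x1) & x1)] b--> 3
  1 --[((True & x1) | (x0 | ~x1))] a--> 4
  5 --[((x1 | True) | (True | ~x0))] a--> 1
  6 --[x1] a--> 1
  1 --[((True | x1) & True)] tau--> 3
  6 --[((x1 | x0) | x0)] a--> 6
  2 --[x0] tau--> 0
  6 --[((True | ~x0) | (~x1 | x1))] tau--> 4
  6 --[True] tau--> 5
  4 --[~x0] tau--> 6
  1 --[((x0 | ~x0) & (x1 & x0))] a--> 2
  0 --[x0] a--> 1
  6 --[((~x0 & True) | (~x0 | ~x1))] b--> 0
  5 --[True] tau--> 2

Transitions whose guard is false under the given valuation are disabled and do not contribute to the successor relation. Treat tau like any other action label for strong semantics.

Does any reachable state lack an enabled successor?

R = {0,1,2,3,4,5,6}
  0: a→4  [1 out]
  1: a→4  tau→3  [2 out]
  2: ∅  [STUCK]
  3: ∅  [STUCK]
  4: tau→6  [1 out]
  5: a→1  tau→2  [2 out]
  6: b→0  tau→4  tau→5  [3 out]
witness 2: a·tau·tau·tau

Answer: DEADLOCK at state 2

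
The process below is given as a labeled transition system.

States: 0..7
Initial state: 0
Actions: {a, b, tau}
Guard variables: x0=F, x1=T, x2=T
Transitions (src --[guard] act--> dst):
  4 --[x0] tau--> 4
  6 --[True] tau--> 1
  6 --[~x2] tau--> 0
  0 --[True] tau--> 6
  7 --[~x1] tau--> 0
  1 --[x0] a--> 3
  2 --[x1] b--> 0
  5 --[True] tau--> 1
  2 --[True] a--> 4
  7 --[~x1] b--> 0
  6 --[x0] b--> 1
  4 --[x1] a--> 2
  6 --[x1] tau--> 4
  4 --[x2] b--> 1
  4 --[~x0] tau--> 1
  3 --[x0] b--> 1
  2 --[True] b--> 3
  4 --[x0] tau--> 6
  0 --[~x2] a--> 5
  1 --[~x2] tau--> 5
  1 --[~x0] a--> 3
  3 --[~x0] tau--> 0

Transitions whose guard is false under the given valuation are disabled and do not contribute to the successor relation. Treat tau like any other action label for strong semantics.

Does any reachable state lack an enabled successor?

R = {0,1,2,3,4,6}
  0: tau→6  [deg 1]
  1: a→3  [deg 1]
  2: a→4  b→0  b→3  [deg 3]
  3: tau→0  [deg 1]
  4: a→2  b→1  tau→1  [deg 3]
  6: tau→1  tau→4  [deg 2]

Answer: DEADLOCK-FREE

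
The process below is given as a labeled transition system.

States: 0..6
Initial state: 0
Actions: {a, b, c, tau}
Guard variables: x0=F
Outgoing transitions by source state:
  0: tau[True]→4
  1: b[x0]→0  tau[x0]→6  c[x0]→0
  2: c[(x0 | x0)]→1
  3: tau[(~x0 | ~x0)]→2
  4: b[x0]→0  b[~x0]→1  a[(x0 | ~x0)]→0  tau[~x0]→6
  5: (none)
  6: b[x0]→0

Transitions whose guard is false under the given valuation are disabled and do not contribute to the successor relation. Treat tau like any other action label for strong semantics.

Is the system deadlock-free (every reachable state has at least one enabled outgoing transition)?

Reach set: {0,1,4,6}
  0: tau→4  [1 out]
  1: ∅  [deadlock]
  4: a→0  b→1  tau→6  [3 out]
  6: ∅  [deadlock]
trace reaching 1: tau·b

Answer: DEADLOCK at state 1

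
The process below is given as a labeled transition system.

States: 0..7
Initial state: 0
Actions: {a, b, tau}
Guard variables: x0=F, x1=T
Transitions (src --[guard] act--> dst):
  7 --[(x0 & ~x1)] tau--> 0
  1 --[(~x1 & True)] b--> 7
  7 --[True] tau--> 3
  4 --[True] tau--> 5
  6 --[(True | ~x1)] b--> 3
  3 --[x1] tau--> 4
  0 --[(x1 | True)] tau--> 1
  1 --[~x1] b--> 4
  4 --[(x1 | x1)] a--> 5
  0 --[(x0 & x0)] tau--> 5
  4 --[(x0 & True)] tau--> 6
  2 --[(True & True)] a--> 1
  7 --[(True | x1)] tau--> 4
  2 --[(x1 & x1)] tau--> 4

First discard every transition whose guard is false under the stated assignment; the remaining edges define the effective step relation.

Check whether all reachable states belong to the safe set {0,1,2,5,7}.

Allowed set {0,1,2,5,7}
Reach set: {0,1}
  0: ✓
  1: ✓

Answer: INVARIANT HOLDS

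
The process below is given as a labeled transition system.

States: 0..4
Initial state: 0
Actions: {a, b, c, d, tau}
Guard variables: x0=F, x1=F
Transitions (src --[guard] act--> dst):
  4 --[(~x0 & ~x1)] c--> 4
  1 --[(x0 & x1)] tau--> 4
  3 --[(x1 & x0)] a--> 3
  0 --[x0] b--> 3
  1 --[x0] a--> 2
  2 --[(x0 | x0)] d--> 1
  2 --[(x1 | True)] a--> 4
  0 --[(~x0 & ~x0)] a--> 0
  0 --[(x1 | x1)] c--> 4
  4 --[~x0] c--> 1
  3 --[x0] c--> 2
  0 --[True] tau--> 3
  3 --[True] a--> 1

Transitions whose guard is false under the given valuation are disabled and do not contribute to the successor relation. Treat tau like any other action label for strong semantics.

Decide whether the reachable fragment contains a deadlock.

Reach set: {0,1,3}
  0: a→0  tau→3  [2 out]
  1: ∅  [no exit]
  3: a→1  [1 out]
Path to 1: tau·a

Answer: DEADLOCK at state 1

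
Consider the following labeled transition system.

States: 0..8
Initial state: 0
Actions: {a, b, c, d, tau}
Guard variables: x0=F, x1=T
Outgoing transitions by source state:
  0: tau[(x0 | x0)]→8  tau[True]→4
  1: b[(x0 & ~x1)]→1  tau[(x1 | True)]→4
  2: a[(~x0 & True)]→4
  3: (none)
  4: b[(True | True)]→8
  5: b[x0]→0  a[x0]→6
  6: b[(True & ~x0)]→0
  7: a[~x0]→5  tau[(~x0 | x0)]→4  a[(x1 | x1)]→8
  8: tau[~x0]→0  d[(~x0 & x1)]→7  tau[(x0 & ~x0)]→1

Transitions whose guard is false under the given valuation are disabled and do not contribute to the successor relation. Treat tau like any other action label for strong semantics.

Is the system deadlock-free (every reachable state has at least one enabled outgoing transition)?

Reach set: {0,4,5,7,8}
  0: tau→4  [1 exit(s)]
  4: b→8  [1 exit(s)]
  5: ∅  [STUCK]
  7: a→5  a→8  tau→4  [3 exit(s)]
  8: d→7  tau→0  [2 exit(s)]
witness 5: tau·b·d·a

Answer: DEADLOCK at state 5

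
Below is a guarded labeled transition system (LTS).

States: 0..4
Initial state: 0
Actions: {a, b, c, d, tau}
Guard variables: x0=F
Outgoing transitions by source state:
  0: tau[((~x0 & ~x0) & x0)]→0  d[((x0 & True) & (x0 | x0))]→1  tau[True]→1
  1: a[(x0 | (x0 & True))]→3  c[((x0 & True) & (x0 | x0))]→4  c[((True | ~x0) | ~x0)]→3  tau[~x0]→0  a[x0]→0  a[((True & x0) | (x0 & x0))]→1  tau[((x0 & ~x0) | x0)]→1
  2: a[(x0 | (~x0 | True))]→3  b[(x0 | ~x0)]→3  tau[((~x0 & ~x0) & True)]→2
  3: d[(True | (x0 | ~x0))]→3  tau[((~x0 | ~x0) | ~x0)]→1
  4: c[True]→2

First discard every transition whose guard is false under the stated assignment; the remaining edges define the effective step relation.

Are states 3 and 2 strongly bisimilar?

Refine partition for ~:
  π0 = {{0,1,2,3,4}}
  π1 = {{0},{1},{2},{3},{4}}
Fixed point at round 2; 5 class(es).
class of 3: {3}; class of 2: {2}

Answer: NOT BISIMILAR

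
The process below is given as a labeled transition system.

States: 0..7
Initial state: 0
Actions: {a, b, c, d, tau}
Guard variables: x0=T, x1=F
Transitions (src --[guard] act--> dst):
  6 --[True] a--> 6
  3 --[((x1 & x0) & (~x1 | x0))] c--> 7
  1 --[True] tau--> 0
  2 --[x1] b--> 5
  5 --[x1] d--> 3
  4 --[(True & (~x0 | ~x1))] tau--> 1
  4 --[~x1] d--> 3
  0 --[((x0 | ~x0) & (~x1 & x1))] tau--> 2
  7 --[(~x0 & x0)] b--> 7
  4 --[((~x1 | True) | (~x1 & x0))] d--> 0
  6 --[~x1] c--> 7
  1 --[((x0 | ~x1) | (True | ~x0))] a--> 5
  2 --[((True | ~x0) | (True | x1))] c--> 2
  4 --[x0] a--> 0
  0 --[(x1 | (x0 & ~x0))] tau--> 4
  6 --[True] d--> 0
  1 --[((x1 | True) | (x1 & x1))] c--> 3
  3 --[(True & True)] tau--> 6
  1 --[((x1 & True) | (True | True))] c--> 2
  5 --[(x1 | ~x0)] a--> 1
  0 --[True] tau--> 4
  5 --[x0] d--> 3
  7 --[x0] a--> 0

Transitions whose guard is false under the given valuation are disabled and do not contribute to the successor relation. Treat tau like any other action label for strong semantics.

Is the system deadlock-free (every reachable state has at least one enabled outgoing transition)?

Reach set: {0,1,2,3,4,5,6,7}
  0: tau→4  [deg 1]
  1: a→5  c→2  c→3  tau→0  [deg 4]
  2: c→2  [deg 1]
  3: tau→6  [deg 1]
  4: a→0  d→0  d→3  tau→1  [deg 4]
  5: d→3  [deg 1]
  6: a→6  c→7  d→0  [deg 3]
  7: a→0  [deg 1]

Answer: DEADLOCK-FREE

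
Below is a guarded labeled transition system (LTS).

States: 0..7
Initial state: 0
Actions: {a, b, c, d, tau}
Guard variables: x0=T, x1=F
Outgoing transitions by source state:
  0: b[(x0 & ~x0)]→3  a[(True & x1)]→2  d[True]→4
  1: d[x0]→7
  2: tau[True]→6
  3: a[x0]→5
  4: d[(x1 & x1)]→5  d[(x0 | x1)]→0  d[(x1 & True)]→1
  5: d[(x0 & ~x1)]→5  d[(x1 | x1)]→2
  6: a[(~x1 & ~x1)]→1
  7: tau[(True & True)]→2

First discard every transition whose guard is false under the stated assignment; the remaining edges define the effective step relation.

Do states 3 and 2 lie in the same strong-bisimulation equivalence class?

Bisimulation quotient by refinement:
  round 0: {{0,1,2,3,4,5,6,7}}
  round 1: {{0,1,4,5},{2,7},{3,6}}
  round 2: {{0,4,5},{1},{2},{3,6},{7}}
  round 3: {{0,4,5},{1},{2},{3},{6},{7}}
Fixed point at round 4; 6 class(es).
class of 3: {3}; class of 2: {2}

Answer: NOT BISIMILAR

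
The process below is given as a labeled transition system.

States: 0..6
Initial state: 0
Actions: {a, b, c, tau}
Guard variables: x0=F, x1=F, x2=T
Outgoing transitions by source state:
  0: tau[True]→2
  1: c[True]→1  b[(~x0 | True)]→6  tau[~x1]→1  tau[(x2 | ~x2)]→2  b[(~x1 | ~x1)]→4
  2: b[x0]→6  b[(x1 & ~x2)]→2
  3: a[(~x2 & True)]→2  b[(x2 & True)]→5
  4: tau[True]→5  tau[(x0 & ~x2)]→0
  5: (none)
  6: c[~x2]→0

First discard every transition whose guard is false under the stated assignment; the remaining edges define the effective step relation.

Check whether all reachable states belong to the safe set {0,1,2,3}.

Answer: INVARIANT HOLDS

Trace:
Safe = {0,1,2,3}
Reachable = {0,2}
  0: safe
  2: safe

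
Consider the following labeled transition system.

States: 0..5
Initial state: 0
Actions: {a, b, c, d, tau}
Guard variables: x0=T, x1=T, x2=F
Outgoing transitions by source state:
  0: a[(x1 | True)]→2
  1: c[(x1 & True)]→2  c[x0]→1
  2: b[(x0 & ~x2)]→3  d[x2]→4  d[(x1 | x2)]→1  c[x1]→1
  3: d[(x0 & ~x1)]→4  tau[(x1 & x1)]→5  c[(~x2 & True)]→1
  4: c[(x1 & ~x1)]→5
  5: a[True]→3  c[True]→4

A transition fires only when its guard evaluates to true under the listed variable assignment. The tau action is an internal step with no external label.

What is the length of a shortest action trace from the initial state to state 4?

Answer: 4

Analysis:
Breadth-first toward 4:
  Layer 0: {0}
  Layer 1: {2}
  Layer 2: {1,3}
  Layer 3: {5}
  Layer 4: {4}
4 enters at depth 4; path a·b·tau·c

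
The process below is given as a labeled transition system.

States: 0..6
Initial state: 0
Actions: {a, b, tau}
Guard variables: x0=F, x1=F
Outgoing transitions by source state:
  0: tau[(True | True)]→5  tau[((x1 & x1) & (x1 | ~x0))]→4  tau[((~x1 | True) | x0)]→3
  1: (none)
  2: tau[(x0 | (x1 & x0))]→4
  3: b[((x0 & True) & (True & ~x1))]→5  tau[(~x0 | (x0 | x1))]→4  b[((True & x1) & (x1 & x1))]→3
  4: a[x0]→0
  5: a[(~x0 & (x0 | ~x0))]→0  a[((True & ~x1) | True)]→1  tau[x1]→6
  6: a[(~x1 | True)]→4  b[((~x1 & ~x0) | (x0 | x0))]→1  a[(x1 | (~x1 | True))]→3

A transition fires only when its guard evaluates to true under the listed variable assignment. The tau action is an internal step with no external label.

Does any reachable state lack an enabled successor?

Reachable = {0,1,3,4,5}
  0: tau→3  tau→5  [2 exit(s)]
  1: ∅  [no exit]
  3: tau→4  [1 exit(s)]
  4: ∅  [no exit]
  5: a→0  a→1  [2 exit(s)]
Path to 1: tau·a

Answer: DEADLOCK at state 1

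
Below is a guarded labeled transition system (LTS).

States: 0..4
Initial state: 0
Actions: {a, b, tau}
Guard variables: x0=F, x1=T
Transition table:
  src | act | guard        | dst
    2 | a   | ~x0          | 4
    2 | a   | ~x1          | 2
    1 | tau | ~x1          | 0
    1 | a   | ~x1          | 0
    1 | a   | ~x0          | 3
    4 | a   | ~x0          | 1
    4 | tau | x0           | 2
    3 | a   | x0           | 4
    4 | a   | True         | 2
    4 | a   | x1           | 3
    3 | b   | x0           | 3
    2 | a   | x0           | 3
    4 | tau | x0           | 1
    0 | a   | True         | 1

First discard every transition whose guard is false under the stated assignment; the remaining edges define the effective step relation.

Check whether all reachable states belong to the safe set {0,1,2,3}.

Inv-set: {0,1,2,3}
Reach set: {0,1,3}
  0: ok
  1: ok
  3: ok

Answer: INVARIANT HOLDS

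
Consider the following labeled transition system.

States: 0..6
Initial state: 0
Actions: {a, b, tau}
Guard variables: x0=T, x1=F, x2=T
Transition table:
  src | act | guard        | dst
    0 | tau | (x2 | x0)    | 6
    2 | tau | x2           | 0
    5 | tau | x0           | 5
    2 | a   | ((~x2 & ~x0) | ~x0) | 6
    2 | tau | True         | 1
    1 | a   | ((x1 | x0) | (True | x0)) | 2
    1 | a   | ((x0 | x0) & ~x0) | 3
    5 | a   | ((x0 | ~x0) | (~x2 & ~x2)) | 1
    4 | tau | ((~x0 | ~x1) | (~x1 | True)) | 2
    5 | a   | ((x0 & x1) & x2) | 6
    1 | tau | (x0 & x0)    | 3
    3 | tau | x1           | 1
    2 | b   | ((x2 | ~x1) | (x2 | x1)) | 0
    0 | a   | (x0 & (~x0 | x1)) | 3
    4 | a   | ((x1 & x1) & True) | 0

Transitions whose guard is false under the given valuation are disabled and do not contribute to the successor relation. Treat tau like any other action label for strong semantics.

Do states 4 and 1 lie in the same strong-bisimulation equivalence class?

Answer: NOT BISIMILAR

Analysis:
Compute ~ classes (split until stable):
  P[0] = {{0,1,2,3,4,5,6}}
  P[1] = {{0,4},{1,5},{2},{3,6}}
  P[2] = {{0},{1},{2},{3,6},{4},{5}}
Fixed point at round 3; 6 class(es).
class of 4: {4}; class of 1: {1}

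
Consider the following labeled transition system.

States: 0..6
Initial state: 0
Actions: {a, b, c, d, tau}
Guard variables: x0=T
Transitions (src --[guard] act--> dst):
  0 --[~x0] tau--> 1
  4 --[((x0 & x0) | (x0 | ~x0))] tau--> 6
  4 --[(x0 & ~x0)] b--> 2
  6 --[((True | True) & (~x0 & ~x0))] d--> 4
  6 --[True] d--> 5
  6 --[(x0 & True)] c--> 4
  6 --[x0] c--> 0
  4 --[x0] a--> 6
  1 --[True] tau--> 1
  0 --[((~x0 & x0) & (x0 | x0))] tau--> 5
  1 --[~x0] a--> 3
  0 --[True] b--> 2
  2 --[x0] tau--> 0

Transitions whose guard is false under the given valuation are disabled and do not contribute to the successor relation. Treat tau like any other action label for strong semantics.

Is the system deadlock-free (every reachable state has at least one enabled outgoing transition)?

Answer: DEADLOCK-FREE

Analysis:
Reachable = {0,2}
  0: b→2  [1 exit(s)]
  2: tau→0  [1 exit(s)]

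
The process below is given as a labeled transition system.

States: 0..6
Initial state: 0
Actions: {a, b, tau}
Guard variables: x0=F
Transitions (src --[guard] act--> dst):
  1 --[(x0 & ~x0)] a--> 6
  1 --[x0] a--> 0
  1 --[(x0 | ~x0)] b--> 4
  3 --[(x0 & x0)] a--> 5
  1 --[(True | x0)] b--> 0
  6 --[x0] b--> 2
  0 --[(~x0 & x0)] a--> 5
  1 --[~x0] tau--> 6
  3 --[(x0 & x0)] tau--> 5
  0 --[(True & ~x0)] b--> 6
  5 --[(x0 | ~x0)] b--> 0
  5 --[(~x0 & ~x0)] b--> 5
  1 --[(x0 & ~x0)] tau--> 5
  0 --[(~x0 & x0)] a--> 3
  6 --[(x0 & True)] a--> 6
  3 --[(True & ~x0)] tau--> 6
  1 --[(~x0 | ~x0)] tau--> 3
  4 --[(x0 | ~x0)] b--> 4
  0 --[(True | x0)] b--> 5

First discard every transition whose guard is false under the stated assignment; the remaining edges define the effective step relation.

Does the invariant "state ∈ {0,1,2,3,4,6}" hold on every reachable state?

Safe = {0,1,2,3,4,6}
R = {0,5,6}
  0: ok
  5: ✗ unsafe
  6: ok
reach 5 via b — violates

Answer: INVARIANT VIOLATED at state 5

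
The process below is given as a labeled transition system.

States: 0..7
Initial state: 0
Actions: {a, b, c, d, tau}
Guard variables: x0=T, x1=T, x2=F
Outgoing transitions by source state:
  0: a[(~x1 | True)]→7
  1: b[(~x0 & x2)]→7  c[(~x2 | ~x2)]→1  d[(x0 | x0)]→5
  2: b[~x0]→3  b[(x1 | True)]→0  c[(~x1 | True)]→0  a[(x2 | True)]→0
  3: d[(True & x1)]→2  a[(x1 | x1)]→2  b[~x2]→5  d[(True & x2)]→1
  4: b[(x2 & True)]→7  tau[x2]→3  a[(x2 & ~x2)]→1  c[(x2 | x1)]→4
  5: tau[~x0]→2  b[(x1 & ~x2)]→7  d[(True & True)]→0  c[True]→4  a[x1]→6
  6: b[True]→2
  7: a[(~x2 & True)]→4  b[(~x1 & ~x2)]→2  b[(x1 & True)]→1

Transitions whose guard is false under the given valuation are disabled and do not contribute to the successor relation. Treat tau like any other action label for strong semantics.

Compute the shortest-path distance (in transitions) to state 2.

Answer: 5

Working:
Breadth-first toward 2:
  depth 0: {0}
  depth 1: {7}
  depth 2: {1,4}
  depth 3: {5}
  depth 4: {6}
  depth 5: {2}
first hit 2 at d=5 via a·b·d·a·b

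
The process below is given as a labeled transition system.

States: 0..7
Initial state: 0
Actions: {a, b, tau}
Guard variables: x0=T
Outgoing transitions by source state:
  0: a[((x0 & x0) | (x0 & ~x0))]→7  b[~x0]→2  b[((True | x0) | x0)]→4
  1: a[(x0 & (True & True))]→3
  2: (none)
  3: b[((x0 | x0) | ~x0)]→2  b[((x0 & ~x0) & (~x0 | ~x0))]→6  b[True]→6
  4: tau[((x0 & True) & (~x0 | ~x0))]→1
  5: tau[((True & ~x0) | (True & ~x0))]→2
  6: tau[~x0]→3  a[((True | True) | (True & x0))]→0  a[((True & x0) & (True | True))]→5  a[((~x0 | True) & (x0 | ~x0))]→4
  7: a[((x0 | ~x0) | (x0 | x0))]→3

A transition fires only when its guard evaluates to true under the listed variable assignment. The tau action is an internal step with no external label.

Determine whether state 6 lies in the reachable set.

9 transition(s) survive guard evaluation.
Layer 0: {0}
Layer 1: {4,7}  cumulative {0,4,7}
Layer 2: {3}  cumulative {0,3,4,7}
Layer 3: {2,6}  cumulative {0,2,3,4,6,7}
Layer 4: {5}  cumulative {0,2,3,4,5,6,7}
R = {0,2,3,4,5,6,7}
Path to 6: a·a·b

Answer: REACHABLE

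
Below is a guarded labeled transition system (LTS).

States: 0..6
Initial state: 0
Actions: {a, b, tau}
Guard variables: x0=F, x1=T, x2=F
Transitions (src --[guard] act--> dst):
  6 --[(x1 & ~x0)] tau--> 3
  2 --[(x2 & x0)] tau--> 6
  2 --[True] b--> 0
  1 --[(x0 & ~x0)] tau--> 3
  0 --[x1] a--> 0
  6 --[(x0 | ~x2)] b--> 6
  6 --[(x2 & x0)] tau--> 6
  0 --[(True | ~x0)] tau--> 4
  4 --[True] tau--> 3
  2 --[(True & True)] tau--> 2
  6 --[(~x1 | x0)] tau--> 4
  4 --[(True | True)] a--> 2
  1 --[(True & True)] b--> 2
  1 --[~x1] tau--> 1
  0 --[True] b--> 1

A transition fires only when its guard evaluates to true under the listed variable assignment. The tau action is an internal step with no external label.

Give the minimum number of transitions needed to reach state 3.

Answer: 2

Trace:
Breadth-first toward 3:
  Layer 0: {0}
  Layer 1: {1,4}
  Layer 2: {2,3}
3 enters at depth 2; path tau·tau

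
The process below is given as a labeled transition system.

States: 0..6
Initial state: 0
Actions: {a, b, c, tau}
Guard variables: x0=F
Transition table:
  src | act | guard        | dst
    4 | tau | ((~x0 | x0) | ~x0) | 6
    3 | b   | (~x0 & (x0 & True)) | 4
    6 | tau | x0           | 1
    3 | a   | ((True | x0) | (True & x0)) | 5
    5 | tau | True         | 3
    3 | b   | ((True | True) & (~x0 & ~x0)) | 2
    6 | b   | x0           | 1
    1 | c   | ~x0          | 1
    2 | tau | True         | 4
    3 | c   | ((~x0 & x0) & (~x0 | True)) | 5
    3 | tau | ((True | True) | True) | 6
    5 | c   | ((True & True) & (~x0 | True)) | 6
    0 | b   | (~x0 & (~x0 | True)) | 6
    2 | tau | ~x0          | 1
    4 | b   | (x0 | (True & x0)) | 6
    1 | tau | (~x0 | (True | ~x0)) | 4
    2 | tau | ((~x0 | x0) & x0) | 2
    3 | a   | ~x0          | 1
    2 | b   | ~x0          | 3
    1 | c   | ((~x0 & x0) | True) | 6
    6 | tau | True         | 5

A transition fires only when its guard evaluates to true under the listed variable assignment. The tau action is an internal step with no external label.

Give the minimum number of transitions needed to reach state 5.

Breadth-first toward 5:
  L0 = {0}
  L1 = {6}
  L2 = {5}
5 enters at depth 2; path b·tau

Answer: 2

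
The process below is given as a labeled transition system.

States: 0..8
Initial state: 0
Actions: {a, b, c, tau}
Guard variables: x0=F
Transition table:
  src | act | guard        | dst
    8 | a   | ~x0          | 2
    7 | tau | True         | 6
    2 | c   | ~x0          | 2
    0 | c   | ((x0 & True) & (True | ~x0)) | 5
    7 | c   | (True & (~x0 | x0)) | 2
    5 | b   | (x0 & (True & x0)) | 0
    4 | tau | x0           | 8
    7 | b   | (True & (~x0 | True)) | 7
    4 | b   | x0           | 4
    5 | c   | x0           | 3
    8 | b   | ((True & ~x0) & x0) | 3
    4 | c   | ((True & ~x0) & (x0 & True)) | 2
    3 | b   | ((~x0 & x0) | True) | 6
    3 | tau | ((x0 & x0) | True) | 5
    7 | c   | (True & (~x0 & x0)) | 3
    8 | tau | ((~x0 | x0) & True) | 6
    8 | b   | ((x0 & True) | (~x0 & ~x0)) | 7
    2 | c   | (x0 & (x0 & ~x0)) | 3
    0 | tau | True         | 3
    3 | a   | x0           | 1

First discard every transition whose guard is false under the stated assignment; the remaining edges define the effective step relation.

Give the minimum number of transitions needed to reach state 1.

Answer: UNREACHABLE

Trace:
BFS to 1:
  Layer 0: {0}
  Layer 1: {3}
  Layer 2: {5,6}
1 never appears.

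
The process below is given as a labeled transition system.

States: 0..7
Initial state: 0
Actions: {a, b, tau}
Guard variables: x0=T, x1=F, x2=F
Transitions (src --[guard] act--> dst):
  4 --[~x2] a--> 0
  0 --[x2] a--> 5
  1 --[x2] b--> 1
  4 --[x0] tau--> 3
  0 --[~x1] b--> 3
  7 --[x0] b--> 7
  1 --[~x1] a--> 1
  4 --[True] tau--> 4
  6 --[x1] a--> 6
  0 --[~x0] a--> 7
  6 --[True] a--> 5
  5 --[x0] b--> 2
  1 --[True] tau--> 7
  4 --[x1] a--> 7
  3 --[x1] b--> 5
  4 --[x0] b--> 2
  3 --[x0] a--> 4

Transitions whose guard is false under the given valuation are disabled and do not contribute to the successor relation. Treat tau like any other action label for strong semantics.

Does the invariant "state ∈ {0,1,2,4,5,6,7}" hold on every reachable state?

Answer: INVARIANT VIOLATED at state 3

Trace:
Inv-set: {0,1,2,4,5,6,7}
Reachable = {0,2,3,4}
  0: ✓
  2: ✓
  3: outside
  4: ✓
witness against invariant: b → 3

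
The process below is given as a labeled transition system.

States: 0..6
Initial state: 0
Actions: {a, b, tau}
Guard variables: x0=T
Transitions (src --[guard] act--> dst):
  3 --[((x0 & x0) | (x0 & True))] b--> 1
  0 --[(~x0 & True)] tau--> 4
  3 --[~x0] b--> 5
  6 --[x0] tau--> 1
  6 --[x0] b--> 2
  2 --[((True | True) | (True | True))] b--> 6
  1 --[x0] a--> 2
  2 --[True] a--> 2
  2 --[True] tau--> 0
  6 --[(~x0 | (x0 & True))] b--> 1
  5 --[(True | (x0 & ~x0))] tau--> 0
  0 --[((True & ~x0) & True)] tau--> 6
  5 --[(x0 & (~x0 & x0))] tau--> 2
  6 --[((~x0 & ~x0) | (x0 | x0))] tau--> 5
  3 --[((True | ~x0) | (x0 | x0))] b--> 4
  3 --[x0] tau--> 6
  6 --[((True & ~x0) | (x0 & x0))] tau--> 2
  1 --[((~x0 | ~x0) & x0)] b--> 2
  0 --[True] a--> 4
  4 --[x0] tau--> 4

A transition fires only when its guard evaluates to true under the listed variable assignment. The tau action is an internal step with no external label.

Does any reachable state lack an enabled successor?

Answer: DEADLOCK-FREE

Analysis:
Reach set: {0,4}
  0: a→4  [deg 1]
  4: tau→4  [deg 1]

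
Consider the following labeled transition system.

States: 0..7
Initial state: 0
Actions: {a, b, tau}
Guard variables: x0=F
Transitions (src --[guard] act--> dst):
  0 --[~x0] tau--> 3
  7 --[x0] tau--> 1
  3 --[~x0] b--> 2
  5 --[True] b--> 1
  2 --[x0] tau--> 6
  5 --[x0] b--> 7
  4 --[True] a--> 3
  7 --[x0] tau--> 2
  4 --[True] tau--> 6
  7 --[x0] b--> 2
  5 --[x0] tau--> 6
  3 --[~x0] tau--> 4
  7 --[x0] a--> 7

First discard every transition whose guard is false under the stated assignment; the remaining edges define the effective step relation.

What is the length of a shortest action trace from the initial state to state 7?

Answer: UNREACHABLE

Analysis:
BFS to 7:
  Layer 0: {0}
  Layer 1: {3}
  Layer 2: {2,4}
  Layer 3: {6}
7 never appears.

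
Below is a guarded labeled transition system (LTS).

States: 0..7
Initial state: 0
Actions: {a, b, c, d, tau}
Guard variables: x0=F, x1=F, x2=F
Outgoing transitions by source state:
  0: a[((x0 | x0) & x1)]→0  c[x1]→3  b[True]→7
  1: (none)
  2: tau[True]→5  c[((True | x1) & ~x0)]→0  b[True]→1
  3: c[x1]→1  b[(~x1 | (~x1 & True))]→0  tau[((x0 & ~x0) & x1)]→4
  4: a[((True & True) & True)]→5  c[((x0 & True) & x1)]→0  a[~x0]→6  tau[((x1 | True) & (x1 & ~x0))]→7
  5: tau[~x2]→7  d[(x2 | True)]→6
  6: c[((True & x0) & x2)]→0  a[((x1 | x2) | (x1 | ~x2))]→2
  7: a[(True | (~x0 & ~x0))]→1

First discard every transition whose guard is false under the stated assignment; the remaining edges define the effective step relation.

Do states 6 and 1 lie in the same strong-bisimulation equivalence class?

Answer: NOT BISIMILAR

Analysis:
Bisimulation quotient by refinement:
  round 0: {{0,1,2,3,4,5,6,7}}
  round 1: {{0,3},{1},{2},{4,6,7},{5}}
  round 2: {{0},{1},{2},{3},{4},{5},{6},{7}}
stable after 3 split(s): 8 block(s)
[6]={6}  [1]={1}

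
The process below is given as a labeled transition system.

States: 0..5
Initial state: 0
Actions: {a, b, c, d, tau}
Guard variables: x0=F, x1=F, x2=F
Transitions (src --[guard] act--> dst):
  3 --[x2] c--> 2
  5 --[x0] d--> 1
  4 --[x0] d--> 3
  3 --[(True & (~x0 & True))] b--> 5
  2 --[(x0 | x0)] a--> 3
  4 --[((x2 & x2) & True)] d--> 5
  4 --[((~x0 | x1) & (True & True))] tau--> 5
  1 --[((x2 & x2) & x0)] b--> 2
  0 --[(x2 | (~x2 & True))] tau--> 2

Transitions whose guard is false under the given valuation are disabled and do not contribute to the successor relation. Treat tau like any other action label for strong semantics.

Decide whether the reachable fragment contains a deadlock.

Reachable = {0,2}
  0: tau→2  [deg 1]
  2: ∅  [no exit]
trace reaching 2: tau

Answer: DEADLOCK at state 2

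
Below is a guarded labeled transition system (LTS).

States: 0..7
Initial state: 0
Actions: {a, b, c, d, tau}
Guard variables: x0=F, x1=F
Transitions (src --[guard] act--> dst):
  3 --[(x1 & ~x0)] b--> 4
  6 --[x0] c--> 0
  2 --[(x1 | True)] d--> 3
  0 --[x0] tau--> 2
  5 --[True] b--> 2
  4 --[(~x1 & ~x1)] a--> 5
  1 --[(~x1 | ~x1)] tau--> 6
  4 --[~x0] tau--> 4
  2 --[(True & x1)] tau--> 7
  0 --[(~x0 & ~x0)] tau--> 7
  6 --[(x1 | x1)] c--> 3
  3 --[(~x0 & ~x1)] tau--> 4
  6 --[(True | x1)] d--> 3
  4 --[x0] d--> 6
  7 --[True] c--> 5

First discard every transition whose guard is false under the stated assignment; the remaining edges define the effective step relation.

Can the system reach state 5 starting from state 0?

Answer: REACHABLE

Trace:
9 transition(s) survive guard evaluation.
Layer 0: {0}
Layer 1: {7}  total {0,7}
Layer 2: {5}  total {0,5,7}
Layer 3: {2}  total {0,2,5,7}
Layer 4: {3}  total {0,2,3,5,7}
Layer 5: {4}  total {0,2,3,4,5,7}
Reachable = {0,2,3,4,5,7}
Path to 5: tau·c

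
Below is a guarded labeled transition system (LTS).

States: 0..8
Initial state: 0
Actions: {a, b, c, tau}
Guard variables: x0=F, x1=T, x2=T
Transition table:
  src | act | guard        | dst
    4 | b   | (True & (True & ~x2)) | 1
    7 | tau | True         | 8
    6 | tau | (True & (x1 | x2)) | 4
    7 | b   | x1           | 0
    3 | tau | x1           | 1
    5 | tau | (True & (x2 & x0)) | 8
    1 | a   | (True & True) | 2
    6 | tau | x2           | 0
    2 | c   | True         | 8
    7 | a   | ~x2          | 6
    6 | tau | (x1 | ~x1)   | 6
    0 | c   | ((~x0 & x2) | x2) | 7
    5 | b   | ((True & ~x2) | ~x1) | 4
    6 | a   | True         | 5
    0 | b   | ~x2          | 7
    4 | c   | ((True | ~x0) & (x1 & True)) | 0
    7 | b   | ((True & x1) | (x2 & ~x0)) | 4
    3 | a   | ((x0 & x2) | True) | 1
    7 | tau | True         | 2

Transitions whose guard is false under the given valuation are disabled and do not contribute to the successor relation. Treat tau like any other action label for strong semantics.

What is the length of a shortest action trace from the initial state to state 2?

Answer: 2

Trace:
BFS to 2:
  Layer 0: {0}
  Layer 1: {7}
  Layer 2: {2,4,8}
depth(2)=2, e.g. c·tau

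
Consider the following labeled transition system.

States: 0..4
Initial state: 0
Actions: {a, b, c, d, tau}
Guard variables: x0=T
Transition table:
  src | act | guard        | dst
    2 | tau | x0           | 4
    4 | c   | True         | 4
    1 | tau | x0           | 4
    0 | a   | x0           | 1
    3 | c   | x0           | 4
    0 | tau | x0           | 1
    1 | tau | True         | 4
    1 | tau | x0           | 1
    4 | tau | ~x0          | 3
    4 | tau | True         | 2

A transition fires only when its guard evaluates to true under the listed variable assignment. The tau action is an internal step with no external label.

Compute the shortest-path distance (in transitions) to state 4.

Layered search for 4:
  Layer 0: {0}
  Layer 1: {1}
  Layer 2: {4}
depth(4)=2, e.g. a·tau

Answer: 2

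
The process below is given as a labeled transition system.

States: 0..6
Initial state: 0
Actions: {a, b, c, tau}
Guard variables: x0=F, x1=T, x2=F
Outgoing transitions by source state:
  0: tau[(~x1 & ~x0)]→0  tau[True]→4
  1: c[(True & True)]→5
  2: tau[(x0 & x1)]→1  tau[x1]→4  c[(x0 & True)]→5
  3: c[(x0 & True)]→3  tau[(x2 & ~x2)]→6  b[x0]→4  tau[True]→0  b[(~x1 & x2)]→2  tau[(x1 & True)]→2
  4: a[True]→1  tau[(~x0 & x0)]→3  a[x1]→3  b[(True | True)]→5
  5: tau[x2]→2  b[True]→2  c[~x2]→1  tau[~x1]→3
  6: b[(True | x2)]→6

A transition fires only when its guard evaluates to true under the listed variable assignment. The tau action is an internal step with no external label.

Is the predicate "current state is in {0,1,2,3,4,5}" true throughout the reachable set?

Answer: INVARIANT HOLDS

Analysis:
Safe = {0,1,2,3,4,5}
R = {0,1,2,3,4,5}
  0: ✓
  1: ✓
  2: ✓
  3: ✓
  4: ✓
  5: ✓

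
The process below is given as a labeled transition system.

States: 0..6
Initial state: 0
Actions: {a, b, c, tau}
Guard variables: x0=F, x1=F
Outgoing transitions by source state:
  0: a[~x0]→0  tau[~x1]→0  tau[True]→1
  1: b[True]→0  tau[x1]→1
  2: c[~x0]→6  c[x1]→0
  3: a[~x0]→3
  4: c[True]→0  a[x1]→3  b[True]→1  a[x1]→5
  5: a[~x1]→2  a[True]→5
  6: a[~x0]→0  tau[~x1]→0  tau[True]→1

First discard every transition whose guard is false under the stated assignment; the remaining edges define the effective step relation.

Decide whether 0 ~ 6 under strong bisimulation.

Answer: BISIMILAR

Analysis:
Bisimulation quotient by refinement:
  π0 = {{0,1,2,3,4,5,6}}
  π1 = {{0,6},{1},{2},{3,5},{4}}
  π2 = {{0,6},{1},{2},{3},{4},{5}}
Fixed point at round 3; 6 class(es).
0∈{0,6}, 6∈{0,6}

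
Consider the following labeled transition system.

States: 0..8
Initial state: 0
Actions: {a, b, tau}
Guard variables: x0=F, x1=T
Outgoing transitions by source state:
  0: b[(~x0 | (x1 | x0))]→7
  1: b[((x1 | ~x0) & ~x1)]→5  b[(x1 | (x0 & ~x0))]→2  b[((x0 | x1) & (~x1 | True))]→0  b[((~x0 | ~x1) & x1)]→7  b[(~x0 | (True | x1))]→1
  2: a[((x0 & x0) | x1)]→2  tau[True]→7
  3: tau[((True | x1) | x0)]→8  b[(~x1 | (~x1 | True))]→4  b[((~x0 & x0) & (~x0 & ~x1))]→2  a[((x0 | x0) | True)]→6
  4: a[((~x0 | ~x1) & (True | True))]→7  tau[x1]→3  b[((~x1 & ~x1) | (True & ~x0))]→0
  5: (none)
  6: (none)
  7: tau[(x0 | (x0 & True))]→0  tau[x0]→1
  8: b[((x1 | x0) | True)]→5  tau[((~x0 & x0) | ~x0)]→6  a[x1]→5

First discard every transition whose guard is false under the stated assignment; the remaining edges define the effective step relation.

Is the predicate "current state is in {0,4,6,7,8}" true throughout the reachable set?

Safe = {0,4,6,7,8}
Reachable = {0,7}
  0: safe
  7: safe

Answer: INVARIANT HOLDS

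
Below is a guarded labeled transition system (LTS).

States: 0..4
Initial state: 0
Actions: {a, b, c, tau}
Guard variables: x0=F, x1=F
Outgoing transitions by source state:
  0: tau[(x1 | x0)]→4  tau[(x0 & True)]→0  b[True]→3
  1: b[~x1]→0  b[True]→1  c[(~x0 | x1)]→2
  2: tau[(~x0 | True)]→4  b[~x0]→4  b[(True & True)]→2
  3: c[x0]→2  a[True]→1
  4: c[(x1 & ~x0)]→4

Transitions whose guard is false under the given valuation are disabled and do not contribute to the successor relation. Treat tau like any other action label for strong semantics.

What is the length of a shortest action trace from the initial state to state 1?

Answer: 2

Analysis:
Breadth-first toward 1:
  L0 = {0}
  L1 = {3}
  L2 = {1}
1 enters at depth 2; path b·a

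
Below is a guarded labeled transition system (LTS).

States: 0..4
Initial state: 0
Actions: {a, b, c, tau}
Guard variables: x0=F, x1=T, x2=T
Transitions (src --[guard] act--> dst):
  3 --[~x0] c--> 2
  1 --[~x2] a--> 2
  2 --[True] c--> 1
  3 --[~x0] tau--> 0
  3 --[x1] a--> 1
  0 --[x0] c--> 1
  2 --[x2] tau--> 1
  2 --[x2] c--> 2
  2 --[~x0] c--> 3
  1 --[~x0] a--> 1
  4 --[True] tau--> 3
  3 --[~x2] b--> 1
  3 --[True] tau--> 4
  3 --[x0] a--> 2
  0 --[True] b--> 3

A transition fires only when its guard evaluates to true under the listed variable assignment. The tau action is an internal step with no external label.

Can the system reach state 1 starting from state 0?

Answer: REACHABLE

Trace:
After dropping false guards: 11 live edges.
Layer 0: {0}
Layer 1: {3}  cumulative {0,3}
Layer 2: {1,2,4}  cumulative {0,1,2,3,4}
R = {0,1,2,3,4}
trace reaching 1: b·a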